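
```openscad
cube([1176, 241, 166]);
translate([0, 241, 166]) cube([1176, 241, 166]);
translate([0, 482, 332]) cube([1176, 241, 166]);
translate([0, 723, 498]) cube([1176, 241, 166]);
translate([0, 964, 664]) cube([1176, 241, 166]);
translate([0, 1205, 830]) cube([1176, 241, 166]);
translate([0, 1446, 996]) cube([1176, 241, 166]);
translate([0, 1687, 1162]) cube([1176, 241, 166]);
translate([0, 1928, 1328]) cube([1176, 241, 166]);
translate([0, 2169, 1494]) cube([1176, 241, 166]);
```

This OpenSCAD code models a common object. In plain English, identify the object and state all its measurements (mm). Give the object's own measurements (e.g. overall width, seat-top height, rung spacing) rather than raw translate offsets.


A straight staircase of 10 solid steps. Each step is 1176 mm wide (x), 241 mm deep (y, the going) and 166 mm tall (the rise). The first step rests on the floor; each subsequent step sits one going further in +y and one rise higher in +z, directly behind and above the previous step with no overlap.


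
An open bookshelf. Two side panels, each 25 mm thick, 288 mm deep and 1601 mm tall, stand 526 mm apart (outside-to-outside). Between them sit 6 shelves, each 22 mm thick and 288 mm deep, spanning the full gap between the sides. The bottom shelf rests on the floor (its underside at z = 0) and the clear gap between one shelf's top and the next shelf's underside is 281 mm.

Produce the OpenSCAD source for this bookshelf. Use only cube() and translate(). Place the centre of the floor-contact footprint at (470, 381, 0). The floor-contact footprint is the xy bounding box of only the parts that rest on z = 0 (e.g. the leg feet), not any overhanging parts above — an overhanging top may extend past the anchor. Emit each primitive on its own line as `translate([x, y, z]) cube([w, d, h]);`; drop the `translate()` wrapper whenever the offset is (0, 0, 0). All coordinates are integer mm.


translate([207, 237, 0]) cube([25, 288, 1601]);
translate([708, 237, 0]) cube([25, 288, 1601]);
translate([232, 237, 0]) cube([476, 288, 22]);
translate([232, 237, 303]) cube([476, 288, 22]);
translate([232, 237, 606]) cube([476, 288, 22]);
translate([232, 237, 909]) cube([476, 288, 22]);
translate([232, 237, 1212]) cube([476, 288, 22]);
translate([232, 237, 1515]) cube([476, 288, 22]);


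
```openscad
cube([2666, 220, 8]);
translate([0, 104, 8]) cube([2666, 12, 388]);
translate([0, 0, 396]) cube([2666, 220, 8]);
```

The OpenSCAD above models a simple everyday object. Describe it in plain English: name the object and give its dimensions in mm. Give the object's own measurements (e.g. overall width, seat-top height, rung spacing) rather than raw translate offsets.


An I-beam lying along x, 2666 mm long. Overall section height 404 mm. Two flanges 220 mm wide (y) and 8 mm thick, one on the floor and one at the top; a web 12 mm thick runs between them, centred on the flange width.


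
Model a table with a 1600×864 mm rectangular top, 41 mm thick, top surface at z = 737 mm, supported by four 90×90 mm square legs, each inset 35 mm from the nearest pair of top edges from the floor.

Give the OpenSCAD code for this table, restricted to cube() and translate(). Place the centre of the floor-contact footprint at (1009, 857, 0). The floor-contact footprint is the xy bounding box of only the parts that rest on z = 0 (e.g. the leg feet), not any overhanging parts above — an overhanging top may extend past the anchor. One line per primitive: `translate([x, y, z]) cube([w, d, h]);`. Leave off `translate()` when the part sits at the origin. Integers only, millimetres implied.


// leg_h = 737 - 41 = 696
translate([209, 425, 696]) cube([1600, 864, 41]);
translate([244, 460, 0]) cube([90, 90, 696]);
translate([1684, 460, 0]) cube([90, 90, 696]);
translate([244, 1164, 0]) cube([90, 90, 696]);
translate([1684, 1164, 0]) cube([90, 90, 696]);


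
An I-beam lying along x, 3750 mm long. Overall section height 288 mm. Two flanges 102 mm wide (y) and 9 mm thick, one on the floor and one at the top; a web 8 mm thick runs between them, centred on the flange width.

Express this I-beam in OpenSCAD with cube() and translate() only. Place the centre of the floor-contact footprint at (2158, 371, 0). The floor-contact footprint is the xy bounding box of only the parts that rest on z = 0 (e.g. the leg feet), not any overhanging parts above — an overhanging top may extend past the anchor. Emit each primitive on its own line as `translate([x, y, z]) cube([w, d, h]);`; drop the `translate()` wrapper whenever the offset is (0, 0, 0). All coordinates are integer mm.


translate([283, 320, 0]) cube([3750, 102, 9]);
translate([283, 367, 9]) cube([3750, 8, 270]);
translate([283, 320, 279]) cube([3750, 102, 9]);


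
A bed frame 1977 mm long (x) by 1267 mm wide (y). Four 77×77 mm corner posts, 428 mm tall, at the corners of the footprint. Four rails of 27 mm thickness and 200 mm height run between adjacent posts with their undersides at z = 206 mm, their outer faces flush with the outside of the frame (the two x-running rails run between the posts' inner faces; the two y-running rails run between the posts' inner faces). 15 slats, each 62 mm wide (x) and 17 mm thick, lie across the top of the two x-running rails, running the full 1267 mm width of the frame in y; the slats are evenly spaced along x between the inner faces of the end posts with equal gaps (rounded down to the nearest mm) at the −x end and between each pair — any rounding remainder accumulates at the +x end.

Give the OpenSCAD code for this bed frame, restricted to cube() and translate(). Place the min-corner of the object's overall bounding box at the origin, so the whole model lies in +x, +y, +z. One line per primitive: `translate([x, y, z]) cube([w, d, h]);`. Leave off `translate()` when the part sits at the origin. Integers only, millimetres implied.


cube([77, 77, 428]);
translate([0, 1190, 0]) cube([77, 77, 428]);
translate([1900, 0, 0]) cube([77, 77, 428]);
translate([1900, 1190, 0]) cube([77, 77, 428]);
translate([77, 0, 206]) cube([1823, 27, 200]);
translate([77, 1240, 206]) cube([1823, 27, 200]);
translate([0, 77, 206]) cube([27, 1113, 200]);
translate([1950, 77, 206]) cube([27, 1113, 200]);
translate([132, 0, 406]) cube([62, 1267, 17]);
translate([249, 0, 406]) cube([62, 1267, 17]);
translate([366, 0, 406]) cube([62, 1267, 17]);
translate([483, 0, 406]) cube([62, 1267, 17]);
translate([600, 0, 406]) cube([62, 1267, 17]);
translate([717, 0, 406]) cube([62, 1267, 17]);
translate([834, 0, 406]) cube([62, 1267, 17]);
translate([951, 0, 406]) cube([62, 1267, 17]);
translate([1068, 0, 406]) cube([62, 1267, 17]);
translate([1185, 0, 406]) cube([62, 1267, 17]);
translate([1302, 0, 406]) cube([62, 1267, 17]);
translate([1419, 0, 406]) cube([62, 1267, 17]);
translate([1536, 0, 406]) cube([62, 1267, 17]);
translate([1653, 0, 406]) cube([62, 1267, 17]);
translate([1770, 0, 406]) cube([62, 1267, 17]);


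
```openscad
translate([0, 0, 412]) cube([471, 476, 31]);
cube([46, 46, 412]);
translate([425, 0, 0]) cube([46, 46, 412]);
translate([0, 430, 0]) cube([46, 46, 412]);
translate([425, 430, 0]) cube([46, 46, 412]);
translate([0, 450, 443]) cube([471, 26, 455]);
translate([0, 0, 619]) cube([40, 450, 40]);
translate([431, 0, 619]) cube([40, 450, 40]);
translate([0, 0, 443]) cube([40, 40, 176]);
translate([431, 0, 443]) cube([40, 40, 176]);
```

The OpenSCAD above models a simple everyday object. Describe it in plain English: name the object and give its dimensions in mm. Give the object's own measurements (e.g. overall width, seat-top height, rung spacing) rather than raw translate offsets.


A chair. The seat is a 471×476×31 mm slab with its top at z = 443 mm, on four 46×46 mm corner legs (flush with the seat edges, standing on z = 0). A flat backrest 26 mm thick, 455 mm tall, spans the full seat width and rises from the seat top along its +y edge, rear face flush with the rear of the seat. Two armrests of 40×40 mm section run along each side from the seat's front edge to the front of the backrest, top faces 216 mm above the seat top and outer faces flush with the seat's x-edges; a 40×40 mm post under the front of each armrest stands on the seat at the front corner.


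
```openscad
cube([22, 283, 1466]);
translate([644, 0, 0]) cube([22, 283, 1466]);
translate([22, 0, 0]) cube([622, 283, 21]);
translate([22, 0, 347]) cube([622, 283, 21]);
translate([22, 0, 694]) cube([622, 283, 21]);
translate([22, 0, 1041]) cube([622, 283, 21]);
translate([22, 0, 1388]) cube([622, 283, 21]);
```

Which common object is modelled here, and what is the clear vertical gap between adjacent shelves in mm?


A bookshelf. The clear shelf gap is 326 mm.

Two tall side panels with 5 horizontal boards between them — a bookshelf. The first two shelf undersides are at z = 0 and z = 347; with shelf thickness 21, the clear gap is 347 − 0 − 21 = 326 mm.


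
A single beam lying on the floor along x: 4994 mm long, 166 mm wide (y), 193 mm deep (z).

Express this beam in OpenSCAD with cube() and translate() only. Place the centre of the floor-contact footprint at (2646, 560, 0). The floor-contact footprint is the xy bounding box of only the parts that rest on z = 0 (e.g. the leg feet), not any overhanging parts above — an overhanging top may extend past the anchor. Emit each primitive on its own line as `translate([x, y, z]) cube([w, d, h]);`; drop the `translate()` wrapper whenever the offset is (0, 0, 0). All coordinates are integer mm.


translate([149, 477, 0]) cube([4994, 166, 193]);


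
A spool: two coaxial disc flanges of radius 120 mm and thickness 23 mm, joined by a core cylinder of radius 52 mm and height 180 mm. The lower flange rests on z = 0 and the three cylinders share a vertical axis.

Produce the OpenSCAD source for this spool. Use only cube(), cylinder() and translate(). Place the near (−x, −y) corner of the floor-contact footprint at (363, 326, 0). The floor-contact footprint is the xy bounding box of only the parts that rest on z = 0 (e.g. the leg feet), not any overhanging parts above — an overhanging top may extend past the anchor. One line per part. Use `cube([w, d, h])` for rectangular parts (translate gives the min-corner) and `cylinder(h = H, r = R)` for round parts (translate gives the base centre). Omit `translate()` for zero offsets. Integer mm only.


translate([483, 446, 0]) cylinder(h = 23, r = 120);
translate([483, 446, 23]) cylinder(h = 180, r = 52);
translate([483, 446, 203]) cylinder(h = 23, r = 120);


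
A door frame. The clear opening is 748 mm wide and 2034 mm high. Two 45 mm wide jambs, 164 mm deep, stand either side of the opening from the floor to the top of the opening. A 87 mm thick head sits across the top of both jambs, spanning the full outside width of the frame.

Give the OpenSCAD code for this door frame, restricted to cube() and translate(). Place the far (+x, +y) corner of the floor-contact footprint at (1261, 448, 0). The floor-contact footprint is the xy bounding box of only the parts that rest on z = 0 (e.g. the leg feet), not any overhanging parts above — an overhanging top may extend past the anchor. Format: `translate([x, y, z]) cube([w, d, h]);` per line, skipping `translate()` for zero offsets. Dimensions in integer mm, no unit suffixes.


translate([423, 284, 0]) cube([45, 164, 2034]);
translate([1216, 284, 0]) cube([45, 164, 2034]);
translate([423, 284, 2034]) cube([838, 164, 87]);


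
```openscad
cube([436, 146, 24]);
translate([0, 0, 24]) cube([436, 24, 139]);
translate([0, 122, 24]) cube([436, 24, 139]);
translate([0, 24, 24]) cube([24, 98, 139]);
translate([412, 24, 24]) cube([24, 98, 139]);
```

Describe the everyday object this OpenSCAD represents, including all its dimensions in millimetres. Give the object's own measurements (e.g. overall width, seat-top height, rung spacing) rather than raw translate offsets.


An open-topped rectangular box: outside dimensions 436×146×163 mm, with a uniform wall and base thickness of 24 mm. The base is a full 436×146 slab on the floor; four walls sit on top of the base. The front and back walls (the −y and +y sides) span the full width; the two side walls fit between them.


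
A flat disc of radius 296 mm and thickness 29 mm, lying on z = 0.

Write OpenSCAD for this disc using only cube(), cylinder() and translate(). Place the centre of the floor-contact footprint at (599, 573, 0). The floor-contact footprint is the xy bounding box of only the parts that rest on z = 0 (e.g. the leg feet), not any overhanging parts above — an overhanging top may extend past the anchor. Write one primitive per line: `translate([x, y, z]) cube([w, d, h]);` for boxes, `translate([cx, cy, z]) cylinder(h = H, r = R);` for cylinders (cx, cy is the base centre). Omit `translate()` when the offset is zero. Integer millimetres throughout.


translate([599, 573, 0]) cylinder(h = 29, r = 296);


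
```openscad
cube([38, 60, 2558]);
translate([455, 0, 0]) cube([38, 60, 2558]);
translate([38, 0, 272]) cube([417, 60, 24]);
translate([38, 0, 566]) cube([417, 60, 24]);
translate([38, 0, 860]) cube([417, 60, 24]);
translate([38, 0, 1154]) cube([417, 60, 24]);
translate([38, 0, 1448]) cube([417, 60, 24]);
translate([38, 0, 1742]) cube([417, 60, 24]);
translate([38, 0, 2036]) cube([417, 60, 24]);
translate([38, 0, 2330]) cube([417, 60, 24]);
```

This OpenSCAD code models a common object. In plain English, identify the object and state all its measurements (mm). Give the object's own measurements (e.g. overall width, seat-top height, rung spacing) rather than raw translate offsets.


A straight ladder. Two 38×60 mm vertical rails, 2558 mm tall, stand 493 mm apart (outside-to-outside) with their front faces coplanar on the −y side. 8 rungs, each 60 mm deep and 24 mm tall, span between the inner faces of the rails, front faces flush with the rails. The lowest rung's underside is at z = 272 mm and rungs are spaced 294 mm apart (underside to underside).


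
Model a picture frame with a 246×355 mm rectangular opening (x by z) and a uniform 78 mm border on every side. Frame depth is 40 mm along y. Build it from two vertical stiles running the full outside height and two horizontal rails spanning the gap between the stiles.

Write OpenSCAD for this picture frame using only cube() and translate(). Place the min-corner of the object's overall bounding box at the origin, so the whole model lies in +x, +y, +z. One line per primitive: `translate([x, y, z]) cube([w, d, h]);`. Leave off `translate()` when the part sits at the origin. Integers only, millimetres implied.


cube([78, 40, 511]);
translate([324, 0, 0]) cube([78, 40, 511]);
translate([78, 0, 0]) cube([246, 40, 78]);
translate([78, 0, 433]) cube([246, 40, 78]);


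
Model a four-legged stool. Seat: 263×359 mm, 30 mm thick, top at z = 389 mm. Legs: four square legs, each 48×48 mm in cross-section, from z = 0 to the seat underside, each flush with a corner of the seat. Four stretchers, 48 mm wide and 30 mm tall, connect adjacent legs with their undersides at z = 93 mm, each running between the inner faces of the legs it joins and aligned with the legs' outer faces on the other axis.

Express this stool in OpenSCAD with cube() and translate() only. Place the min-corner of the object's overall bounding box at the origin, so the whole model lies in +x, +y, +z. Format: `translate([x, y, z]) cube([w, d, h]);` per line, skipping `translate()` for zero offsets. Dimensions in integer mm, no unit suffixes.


translate([0, 0, 359]) cube([263, 359, 30]);
cube([48, 48, 359]);
translate([215, 0, 0]) cube([48, 48, 359]);
translate([0, 311, 0]) cube([48, 48, 359]);
translate([215, 311, 0]) cube([48, 48, 359]);
translate([48, 0, 93]) cube([167, 48, 30]);
translate([48, 311, 93]) cube([167, 48, 30]);
translate([0, 48, 93]) cube([48, 263, 30]);
translate([215, 48, 93]) cube([48, 263, 30]);


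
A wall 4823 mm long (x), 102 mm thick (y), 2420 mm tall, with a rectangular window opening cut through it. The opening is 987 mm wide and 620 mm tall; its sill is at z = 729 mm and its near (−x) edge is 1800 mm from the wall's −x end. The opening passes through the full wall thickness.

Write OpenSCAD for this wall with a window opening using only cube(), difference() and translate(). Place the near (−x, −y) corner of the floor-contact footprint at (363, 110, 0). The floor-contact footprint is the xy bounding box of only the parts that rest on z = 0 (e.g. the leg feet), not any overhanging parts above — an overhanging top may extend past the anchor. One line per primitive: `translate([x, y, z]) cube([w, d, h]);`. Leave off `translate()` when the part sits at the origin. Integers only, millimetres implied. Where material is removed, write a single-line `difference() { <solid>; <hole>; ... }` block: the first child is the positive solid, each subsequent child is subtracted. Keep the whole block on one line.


difference() { translate([363, 110, 0]) cube([4823, 102, 2420]); translate([2163, 110, 729]) cube([987, 102, 620]); }


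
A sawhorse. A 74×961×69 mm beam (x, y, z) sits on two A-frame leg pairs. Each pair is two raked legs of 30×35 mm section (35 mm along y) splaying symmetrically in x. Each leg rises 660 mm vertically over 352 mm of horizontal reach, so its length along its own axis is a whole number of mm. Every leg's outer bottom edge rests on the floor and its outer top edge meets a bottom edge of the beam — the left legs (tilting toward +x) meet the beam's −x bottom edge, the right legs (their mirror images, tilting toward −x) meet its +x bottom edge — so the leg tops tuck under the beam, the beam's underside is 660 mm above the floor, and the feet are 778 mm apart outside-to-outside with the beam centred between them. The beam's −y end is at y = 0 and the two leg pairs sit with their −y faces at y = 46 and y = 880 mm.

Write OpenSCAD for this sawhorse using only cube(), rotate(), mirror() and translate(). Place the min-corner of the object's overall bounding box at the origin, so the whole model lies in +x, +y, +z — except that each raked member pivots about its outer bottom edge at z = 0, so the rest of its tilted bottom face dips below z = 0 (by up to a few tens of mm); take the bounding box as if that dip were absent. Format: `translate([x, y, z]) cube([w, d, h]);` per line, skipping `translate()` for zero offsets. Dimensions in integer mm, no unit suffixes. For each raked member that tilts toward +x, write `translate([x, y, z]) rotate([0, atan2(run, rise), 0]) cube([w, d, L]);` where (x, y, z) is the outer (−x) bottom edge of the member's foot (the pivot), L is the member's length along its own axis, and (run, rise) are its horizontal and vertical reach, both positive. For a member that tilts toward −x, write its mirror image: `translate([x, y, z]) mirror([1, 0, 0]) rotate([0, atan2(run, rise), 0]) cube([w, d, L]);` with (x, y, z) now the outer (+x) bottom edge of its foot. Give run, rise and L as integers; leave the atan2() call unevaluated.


translate([352, 0, 660]) cube([74, 961, 69]);
translate([0, 46, 0]) rotate([0, atan2(352, 660), 0]) cube([30, 35, 748]);
translate([778, 46, 0]) mirror([1, 0, 0]) rotate([0, atan2(352, 660), 0]) cube([30, 35, 748]);
translate([0, 880, 0]) rotate([0, atan2(352, 660), 0]) cube([30, 35, 748]);
translate([778, 880, 0]) mirror([1, 0, 0]) rotate([0, atan2(352, 660), 0]) cube([30, 35, 748]);


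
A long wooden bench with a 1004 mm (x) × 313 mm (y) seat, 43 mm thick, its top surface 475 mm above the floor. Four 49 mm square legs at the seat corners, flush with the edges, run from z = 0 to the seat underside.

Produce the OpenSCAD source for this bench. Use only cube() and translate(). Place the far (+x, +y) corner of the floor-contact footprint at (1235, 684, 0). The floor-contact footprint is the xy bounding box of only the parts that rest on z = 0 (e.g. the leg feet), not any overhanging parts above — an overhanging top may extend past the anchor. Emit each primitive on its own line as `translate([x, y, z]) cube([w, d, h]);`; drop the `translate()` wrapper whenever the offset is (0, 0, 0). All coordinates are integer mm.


translate([231, 371, 432]) cube([1004, 313, 43]);
translate([231, 371, 0]) cube([49, 49, 432]);
translate([231, 635, 0]) cube([49, 49, 432]);
translate([1186, 371, 0]) cube([49, 49, 432]);
translate([1186, 635, 0]) cube([49, 49, 432]);


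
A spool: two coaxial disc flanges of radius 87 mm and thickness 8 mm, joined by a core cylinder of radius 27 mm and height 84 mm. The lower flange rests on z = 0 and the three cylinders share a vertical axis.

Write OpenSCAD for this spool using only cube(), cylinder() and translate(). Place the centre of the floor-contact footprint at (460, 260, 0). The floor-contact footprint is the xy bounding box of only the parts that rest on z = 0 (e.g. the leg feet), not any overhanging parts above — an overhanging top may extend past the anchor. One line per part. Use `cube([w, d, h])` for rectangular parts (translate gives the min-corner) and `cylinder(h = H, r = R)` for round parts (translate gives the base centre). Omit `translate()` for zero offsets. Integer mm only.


translate([460, 260, 0]) cylinder(h = 8, r = 87);
translate([460, 260, 8]) cylinder(h = 84, r = 27);
translate([460, 260, 92]) cylinder(h = 8, r = 87);


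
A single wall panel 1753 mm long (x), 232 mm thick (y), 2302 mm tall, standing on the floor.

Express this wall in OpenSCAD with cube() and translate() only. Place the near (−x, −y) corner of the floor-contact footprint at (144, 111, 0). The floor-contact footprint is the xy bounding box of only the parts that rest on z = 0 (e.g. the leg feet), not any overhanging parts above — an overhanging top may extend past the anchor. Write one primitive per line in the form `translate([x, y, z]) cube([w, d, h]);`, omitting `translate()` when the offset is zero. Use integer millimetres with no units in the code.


translate([144, 111, 0]) cube([1753, 232, 2302]);


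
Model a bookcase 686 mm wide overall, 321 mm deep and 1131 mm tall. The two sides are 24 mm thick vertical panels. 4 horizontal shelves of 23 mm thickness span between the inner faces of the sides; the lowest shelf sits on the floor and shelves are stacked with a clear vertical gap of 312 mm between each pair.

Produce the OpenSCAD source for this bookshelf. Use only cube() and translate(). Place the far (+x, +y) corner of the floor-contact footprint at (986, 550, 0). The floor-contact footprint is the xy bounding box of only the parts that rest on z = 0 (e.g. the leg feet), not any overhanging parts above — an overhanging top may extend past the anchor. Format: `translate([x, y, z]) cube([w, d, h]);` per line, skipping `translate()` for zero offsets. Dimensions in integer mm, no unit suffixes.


translate([300, 229, 0]) cube([24, 321, 1131]);
translate([962, 229, 0]) cube([24, 321, 1131]);
translate([324, 229, 0]) cube([638, 321, 23]);
translate([324, 229, 335]) cube([638, 321, 23]);
translate([324, 229, 670]) cube([638, 321, 23]);
translate([324, 229, 1005]) cube([638, 321, 23]);


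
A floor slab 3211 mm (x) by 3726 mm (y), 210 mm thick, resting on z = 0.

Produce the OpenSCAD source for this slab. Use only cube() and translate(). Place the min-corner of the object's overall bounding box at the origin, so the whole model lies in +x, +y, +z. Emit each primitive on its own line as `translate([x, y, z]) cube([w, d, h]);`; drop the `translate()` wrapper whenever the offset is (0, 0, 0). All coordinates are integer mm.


cube([3211, 3726, 210]);


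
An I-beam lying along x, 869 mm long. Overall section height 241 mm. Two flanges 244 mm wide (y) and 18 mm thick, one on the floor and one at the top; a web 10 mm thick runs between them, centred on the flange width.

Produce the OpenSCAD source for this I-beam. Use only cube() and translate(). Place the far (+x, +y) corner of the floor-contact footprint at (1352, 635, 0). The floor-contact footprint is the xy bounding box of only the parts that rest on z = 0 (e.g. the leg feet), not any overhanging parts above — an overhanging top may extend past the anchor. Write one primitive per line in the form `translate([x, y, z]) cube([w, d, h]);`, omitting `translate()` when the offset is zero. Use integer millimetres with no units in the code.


translate([483, 391, 0]) cube([869, 244, 18]);
translate([483, 508, 18]) cube([869, 10, 205]);
translate([483, 391, 223]) cube([869, 244, 18]);


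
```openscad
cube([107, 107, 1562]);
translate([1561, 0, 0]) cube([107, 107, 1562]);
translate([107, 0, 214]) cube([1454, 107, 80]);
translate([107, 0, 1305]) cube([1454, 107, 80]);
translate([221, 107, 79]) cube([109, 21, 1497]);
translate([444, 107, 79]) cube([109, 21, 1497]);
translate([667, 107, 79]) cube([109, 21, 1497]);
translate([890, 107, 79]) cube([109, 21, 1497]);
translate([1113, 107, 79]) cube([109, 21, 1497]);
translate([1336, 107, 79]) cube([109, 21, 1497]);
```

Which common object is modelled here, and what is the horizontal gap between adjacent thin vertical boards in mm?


A fence section. The picket gap is 114 mm.

Two posts, two rails, 6 pickets — a fence section. Span 1454 mm holds 6 pickets of 109 mm with 7 equal gaps: ⌊(1454 − 6·109) / 7⌋ = 114 mm.


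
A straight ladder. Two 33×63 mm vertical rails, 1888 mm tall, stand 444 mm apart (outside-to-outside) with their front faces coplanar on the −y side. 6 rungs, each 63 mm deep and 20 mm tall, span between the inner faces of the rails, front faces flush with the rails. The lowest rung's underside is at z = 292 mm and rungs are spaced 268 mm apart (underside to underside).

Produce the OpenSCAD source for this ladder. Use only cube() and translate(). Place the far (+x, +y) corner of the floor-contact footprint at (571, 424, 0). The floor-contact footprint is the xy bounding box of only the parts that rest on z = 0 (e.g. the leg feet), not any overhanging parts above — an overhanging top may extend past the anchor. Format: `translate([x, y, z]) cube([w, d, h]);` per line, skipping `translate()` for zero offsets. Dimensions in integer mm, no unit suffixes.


translate([127, 361, 0]) cube([33, 63, 1888]);
translate([538, 361, 0]) cube([33, 63, 1888]);
translate([160, 361, 292]) cube([378, 63, 20]);
translate([160, 361, 560]) cube([378, 63, 20]);
translate([160, 361, 828]) cube([378, 63, 20]);
translate([160, 361, 1096]) cube([378, 63, 20]);
translate([160, 361, 1364]) cube([378, 63, 20]);
translate([160, 361, 1632]) cube([378, 63, 20]);


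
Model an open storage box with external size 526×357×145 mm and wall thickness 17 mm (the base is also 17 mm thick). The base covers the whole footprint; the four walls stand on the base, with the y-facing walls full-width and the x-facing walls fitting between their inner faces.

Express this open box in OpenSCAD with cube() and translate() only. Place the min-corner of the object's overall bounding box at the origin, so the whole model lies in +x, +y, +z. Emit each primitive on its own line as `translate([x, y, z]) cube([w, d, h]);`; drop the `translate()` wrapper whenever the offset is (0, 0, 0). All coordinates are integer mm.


cube([526, 357, 17]);
translate([0, 0, 17]) cube([526, 17, 128]);
translate([0, 340, 17]) cube([526, 17, 128]);
translate([0, 17, 17]) cube([17, 323, 128]);
translate([509, 17, 17]) cube([17, 323, 128]);


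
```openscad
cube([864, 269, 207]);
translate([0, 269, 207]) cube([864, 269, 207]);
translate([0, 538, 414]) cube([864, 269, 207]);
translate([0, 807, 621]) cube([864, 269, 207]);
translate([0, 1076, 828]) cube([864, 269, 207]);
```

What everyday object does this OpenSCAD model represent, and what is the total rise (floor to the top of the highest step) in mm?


A staircase. The total rise is 1035 mm.

5 identical blocks, each offset up and back from the previous — a staircase. Each step is 207 mm tall and there are 5 of them, so the total rise is 5 × 207 = 1035 mm.


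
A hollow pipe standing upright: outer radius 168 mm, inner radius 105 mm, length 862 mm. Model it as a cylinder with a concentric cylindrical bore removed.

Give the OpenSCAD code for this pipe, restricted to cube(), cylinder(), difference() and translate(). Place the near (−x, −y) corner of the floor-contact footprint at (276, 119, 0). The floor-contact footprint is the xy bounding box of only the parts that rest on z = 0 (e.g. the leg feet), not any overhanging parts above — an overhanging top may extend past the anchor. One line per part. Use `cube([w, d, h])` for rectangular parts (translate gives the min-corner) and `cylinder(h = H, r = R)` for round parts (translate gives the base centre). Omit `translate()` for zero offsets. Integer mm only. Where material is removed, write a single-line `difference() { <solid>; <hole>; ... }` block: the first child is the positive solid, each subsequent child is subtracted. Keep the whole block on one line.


difference() { translate([444, 287, 0]) cylinder(h = 862, r = 168); translate([444, 287, 0]) cylinder(h = 862, r = 105); }


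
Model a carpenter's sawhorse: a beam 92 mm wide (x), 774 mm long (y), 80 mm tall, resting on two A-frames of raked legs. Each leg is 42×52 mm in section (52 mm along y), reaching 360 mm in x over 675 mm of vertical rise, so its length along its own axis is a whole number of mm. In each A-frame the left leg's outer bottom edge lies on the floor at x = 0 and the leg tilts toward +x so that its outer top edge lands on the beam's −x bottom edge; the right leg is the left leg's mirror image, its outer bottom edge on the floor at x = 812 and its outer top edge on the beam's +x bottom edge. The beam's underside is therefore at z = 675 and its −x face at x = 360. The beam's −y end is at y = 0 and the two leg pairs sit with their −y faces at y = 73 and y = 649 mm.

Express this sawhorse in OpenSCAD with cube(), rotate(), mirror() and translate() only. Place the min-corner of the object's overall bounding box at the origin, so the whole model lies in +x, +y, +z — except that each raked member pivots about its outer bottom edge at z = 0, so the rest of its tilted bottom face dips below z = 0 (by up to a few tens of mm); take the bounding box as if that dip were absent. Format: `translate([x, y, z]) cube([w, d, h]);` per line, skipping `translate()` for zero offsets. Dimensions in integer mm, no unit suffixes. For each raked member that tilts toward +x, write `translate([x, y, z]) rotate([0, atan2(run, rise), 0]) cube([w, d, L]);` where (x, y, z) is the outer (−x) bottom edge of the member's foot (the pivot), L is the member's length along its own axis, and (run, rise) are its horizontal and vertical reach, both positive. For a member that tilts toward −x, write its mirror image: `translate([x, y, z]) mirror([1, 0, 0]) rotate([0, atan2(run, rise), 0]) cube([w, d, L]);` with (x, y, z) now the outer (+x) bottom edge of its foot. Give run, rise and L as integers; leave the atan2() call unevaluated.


translate([360, 0, 675]) cube([92, 774, 80]);
translate([0, 73, 0]) rotate([0, atan2(360, 675), 0]) cube([42, 52, 765]);
translate([812, 73, 0]) mirror([1, 0, 0]) rotate([0, atan2(360, 675), 0]) cube([42, 52, 765]);
translate([0, 649, 0]) rotate([0, atan2(360, 675), 0]) cube([42, 52, 765]);
translate([812, 649, 0]) mirror([1, 0, 0]) rotate([0, atan2(360, 675), 0]) cube([42, 52, 765]);


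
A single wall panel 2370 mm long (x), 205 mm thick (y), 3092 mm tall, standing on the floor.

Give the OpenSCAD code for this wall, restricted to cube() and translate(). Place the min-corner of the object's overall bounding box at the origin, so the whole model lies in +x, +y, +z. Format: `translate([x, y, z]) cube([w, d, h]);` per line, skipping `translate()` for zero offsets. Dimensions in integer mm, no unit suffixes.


cube([2370, 205, 3092]);


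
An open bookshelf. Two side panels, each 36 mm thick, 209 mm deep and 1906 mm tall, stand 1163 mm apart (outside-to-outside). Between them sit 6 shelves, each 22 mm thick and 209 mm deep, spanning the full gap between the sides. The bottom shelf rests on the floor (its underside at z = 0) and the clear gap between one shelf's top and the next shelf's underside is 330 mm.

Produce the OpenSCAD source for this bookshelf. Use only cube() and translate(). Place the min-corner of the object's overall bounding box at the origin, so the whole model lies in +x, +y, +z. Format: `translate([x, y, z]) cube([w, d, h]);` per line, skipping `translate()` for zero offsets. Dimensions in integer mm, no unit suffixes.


cube([36, 209, 1906]);
translate([1127, 0, 0]) cube([36, 209, 1906]);
translate([36, 0, 0]) cube([1091, 209, 22]);
translate([36, 0, 352]) cube([1091, 209, 22]);
translate([36, 0, 704]) cube([1091, 209, 22]);
translate([36, 0, 1056]) cube([1091, 209, 22]);
translate([36, 0, 1408]) cube([1091, 209, 22]);
translate([36, 0, 1760]) cube([1091, 209, 22]);


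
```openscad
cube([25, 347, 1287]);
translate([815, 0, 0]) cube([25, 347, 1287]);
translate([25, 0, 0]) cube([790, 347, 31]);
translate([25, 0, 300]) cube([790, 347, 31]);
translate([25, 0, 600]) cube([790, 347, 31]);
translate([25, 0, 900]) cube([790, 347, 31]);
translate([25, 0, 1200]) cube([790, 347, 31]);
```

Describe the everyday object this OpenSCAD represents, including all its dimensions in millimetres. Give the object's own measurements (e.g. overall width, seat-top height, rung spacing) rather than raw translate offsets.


An open bookshelf. Two side panels, each 25 mm thick, 347 mm deep and 1287 mm tall, stand 840 mm apart (outside-to-outside). Between them sit 5 shelves, each 31 mm thick and 347 mm deep, spanning the full gap between the sides. The bottom shelf rests on the floor (its underside at z = 0) and the clear gap between one shelf's top and the next shelf's underside is 269 mm.


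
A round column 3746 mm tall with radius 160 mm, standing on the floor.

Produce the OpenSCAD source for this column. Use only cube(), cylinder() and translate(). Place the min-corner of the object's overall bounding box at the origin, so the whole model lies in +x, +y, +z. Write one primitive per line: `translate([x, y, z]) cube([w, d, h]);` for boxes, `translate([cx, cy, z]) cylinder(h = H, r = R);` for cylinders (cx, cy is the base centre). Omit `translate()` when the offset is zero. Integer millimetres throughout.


translate([160, 160, 0]) cylinder(h = 3746, r = 160);


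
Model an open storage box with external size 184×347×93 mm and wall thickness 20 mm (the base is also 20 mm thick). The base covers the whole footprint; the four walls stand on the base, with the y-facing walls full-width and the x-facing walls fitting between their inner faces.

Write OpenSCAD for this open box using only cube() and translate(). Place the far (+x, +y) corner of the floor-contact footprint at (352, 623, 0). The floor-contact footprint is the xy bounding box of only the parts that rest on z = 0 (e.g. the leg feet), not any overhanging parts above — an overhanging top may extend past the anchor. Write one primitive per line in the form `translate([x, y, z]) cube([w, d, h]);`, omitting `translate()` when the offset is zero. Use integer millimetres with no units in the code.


translate([168, 276, 0]) cube([184, 347, 20]);
translate([168, 276, 20]) cube([184, 20, 73]);
translate([168, 603, 20]) cube([184, 20, 73]);
translate([168, 296, 20]) cube([20, 307, 73]);
translate([332, 296, 20]) cube([20, 307, 73]);


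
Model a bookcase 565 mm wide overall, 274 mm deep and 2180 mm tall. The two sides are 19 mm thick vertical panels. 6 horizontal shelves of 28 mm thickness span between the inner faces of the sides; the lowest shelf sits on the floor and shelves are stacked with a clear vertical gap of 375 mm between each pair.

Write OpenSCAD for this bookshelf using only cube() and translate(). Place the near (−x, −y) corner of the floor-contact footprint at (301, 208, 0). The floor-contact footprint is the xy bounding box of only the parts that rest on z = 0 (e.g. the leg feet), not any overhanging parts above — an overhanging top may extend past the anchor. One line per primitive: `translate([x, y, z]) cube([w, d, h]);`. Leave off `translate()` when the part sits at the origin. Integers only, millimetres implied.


translate([301, 208, 0]) cube([19, 274, 2180]);
translate([847, 208, 0]) cube([19, 274, 2180]);
translate([320, 208, 0]) cube([527, 274, 28]);
translate([320, 208, 403]) cube([527, 274, 28]);
translate([320, 208, 806]) cube([527, 274, 28]);
translate([320, 208, 1209]) cube([527, 274, 28]);
translate([320, 208, 1612]) cube([527, 274, 28]);
translate([320, 208, 2015]) cube([527, 274, 28]);


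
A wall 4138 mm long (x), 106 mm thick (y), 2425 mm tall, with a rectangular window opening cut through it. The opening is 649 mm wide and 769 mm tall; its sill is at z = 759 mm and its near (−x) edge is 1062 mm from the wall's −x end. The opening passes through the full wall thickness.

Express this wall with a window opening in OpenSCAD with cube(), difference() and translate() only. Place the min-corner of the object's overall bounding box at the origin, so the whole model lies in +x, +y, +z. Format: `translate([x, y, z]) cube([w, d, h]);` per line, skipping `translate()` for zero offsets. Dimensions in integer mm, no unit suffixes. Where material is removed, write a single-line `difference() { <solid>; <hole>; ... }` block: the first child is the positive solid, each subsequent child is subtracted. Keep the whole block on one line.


difference() { cube([4138, 106, 2425]); translate([1062, 0, 759]) cube([649, 106, 769]); }


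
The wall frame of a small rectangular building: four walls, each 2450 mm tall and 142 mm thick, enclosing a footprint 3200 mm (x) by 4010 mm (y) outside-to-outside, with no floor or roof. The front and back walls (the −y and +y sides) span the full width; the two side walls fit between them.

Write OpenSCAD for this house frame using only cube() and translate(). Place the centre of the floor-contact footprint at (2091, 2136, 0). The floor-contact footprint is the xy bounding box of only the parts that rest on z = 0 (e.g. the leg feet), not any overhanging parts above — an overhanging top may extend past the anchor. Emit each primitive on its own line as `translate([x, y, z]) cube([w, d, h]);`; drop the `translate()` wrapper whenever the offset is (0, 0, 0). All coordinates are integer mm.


translate([491, 131, 0]) cube([3200, 142, 2450]);
translate([491, 3999, 0]) cube([3200, 142, 2450]);
translate([491, 273, 0]) cube([142, 3726, 2450]);
translate([3549, 273, 0]) cube([142, 3726, 2450]);


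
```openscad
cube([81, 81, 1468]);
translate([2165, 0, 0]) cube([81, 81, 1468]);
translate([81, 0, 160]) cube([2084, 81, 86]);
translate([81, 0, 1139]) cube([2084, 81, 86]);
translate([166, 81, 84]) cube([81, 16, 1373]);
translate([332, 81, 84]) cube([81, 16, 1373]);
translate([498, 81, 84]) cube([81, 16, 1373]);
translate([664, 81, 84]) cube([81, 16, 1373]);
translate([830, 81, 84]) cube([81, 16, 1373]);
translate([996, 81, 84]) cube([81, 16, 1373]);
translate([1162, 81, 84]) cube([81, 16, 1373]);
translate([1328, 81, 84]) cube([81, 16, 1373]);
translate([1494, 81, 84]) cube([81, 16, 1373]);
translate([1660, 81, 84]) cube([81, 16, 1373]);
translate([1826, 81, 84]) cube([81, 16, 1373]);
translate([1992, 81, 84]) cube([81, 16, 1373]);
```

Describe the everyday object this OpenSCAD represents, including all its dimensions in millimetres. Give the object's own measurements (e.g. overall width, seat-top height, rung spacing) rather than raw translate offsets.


A fence section. Two 81×81 mm posts, 1468 mm tall, stand on the floor with a clear span of 2084 mm between their inner faces. Two horizontal rails of 81×86 mm section span the gap between the posts with their undersides at z = 160 mm and z = 1139 mm, flush with the posts' −y face. 12 pickets, each 81 mm wide, 16 mm thick and 1373 mm tall, are fixed to the +y face of the rails with their bottoms at z = 84 mm, spaced across the span with a 85 mm gap after the −x post and between neighbouring pickets, with 92 mm left before the +x post.


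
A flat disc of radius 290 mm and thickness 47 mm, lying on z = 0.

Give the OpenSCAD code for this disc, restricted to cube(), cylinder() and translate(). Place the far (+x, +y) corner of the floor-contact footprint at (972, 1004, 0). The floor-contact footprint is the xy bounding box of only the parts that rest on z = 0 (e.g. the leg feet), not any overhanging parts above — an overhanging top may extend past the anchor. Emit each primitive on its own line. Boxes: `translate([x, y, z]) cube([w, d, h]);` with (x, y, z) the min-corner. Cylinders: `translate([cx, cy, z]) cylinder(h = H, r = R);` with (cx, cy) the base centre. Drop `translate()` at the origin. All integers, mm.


translate([682, 714, 0]) cylinder(h = 47, r = 290);
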